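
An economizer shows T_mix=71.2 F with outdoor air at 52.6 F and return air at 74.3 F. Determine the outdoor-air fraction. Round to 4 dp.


frac = (71.2 - 74.3) / (52.6 - 74.3) = 0.1429

0.1429


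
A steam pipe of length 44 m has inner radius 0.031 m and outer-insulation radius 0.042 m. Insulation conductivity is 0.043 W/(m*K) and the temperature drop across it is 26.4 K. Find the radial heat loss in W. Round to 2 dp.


Q = 2*pi*0.043*44*26.4/ln(0.042/0.031) = 1033.44 W

1033.44 W


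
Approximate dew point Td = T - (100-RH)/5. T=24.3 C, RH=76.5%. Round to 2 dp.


Td = 24.3 - (100-76.5)/5 = 19.60 C

19.60 C


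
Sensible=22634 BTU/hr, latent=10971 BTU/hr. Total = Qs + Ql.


Qt = 22634 + 10971 = 33605 BTU/hr

33605 BTU/hr


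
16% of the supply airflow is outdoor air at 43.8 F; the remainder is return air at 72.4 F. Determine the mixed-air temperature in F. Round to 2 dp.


T_mix = 0.16*43.8 + 0.84*72.4 = 67.82 F

67.82 F


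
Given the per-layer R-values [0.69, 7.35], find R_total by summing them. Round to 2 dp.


R_total = 0.69 + 7.35 = 8.04

8.04


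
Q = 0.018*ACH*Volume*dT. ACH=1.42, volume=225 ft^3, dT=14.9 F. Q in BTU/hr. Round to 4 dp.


Q = 0.018 * 1.42 * 225 * 14.9 = 85.6899 BTU/hr

85.6899 BTU/hr


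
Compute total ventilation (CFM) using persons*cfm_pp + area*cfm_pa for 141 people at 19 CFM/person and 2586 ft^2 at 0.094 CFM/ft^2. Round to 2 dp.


Total = 141*19 + 2586*0.094 = 2922.08 CFM

2922.08 CFM


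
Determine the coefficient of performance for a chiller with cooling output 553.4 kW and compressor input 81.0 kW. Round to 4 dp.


COP = 553.4 / 81.0 = 6.8321

6.8321


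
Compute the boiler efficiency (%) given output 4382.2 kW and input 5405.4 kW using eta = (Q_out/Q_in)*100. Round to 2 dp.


eta = (4382.2/5405.4)*100 = 81.07 %

81.07 %


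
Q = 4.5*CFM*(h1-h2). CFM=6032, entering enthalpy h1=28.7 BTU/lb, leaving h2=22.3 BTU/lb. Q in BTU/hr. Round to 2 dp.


Q = 4.5 * 6032 * (28.7 - 22.3) = 173721.60 BTU/hr

173721.60 BTU/hr


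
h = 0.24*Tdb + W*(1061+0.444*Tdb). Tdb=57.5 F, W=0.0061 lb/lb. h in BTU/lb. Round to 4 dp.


h = 0.24*57.5 + 0.0061*(1061+0.444*57.5) = 20.4278 BTU/lb

20.4278 BTU/lb


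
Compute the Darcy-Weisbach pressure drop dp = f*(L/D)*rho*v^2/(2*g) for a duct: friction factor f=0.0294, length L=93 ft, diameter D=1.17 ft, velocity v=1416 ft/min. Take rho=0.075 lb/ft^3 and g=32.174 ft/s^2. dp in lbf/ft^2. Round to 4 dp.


v_fps = 1416/60 = 23.6 ft/s
dp = 0.0294*(93/1.17)*0.075*23.6^2/(2*32.174) = 1.5170 lbf/ft^2

1.5170 lbf/ft^2


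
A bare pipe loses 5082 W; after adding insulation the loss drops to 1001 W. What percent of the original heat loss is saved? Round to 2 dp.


Savings = ((5082-1001)/5082)*100 = 80.30 %

80.30 %


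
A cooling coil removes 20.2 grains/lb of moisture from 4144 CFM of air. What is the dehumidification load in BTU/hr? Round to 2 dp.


Q = 0.68 * 4144 * 20.2 = 56921.98 BTU/hr

56921.98 BTU/hr


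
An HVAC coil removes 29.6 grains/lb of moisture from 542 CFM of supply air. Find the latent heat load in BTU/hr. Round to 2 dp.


Q = 0.68 * 542 * 29.6 = 10909.38 BTU/hr

10909.38 BTU/hr


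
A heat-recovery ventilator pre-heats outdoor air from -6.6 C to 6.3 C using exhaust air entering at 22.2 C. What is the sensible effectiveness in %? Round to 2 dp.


eff = (6.3-(-6.6))/(22.2-(-6.6))*100 = 44.79 %

44.79 %


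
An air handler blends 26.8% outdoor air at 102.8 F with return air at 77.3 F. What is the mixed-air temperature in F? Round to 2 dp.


T_mix = 77.3 + (26.8/100)*(102.8-77.3) = 84.13 F

84.13 F


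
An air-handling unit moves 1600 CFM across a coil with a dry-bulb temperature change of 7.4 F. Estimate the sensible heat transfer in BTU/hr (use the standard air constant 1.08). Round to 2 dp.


Q = 1.08 * 1600 * 7.4 = 12787.20 BTU/hr

12787.20 BTU/hr


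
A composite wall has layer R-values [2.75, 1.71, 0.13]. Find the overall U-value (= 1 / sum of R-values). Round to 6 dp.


R_total = 2.75 + 1.71 + 0.13 = 4.59
U = 1/4.59 = 0.217865

0.217865


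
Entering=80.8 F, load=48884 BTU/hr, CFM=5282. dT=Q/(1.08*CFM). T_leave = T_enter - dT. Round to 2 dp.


dT = 48884/(1.08*5282) = 8.5693
T_leave = 80.8 - 8.5693 = 72.23 F

72.23 F


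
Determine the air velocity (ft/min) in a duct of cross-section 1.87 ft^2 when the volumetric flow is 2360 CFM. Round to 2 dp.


V = 2360 / 1.87 = 1262.03 ft/min

1262.03 ft/min


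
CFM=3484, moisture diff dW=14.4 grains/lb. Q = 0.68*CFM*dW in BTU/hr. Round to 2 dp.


Q = 0.68 * 3484 * 14.4 = 34115.33 BTU/hr

34115.33 BTU/hr


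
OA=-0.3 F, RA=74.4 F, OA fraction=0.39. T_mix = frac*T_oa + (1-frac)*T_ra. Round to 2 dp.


T_mix = 0.39*(-0.3) + 0.61*74.4 = 45.27 F

45.27 F


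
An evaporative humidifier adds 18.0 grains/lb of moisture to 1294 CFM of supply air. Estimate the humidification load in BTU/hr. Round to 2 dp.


Q = 0.68 * 1294 * 18.0 = 15838.56 BTU/hr

15838.56 BTU/hr


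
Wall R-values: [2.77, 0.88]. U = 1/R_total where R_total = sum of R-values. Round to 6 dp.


R_total = 2.77 + 0.88 = 3.65
U = 1/3.65 = 0.273973

0.273973


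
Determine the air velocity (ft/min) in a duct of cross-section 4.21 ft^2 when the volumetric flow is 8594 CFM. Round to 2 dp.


V = 8594 / 4.21 = 2041.33 ft/min

2041.33 ft/min


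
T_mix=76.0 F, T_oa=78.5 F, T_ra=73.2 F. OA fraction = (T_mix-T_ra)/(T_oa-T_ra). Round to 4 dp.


frac = (76.0 - 73.2) / (78.5 - 73.2) = 0.5283

0.5283


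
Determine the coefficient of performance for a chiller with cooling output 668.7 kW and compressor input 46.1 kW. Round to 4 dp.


COP = 668.7 / 46.1 = 14.5054

14.5054


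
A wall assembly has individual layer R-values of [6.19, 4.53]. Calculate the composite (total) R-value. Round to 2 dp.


R_total = 6.19 + 4.53 = 10.72

10.72


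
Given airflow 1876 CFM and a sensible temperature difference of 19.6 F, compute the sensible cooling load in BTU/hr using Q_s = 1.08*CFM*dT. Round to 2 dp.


Q = 1.08 * 1876 * 19.6 = 39711.17 BTU/hr

39711.17 BTU/hr


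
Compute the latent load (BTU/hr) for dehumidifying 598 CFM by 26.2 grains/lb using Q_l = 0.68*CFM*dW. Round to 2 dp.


Q = 0.68 * 598 * 26.2 = 10653.97 BTU/hr

10653.97 BTU/hr


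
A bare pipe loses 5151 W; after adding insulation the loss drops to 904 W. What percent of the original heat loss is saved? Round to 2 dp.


Savings = ((5151-904)/5151)*100 = 82.45 %

82.45 %


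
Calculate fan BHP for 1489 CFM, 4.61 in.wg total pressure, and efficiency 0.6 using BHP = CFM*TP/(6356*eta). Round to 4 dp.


BHP = 1489 * 4.61 / (6356 * 0.6) = 1.8000 hp

1.8000 hp


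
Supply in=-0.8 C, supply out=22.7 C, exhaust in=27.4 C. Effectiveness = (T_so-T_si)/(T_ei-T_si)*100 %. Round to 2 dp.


eff = (22.7-(-0.8))/(27.4-(-0.8))*100 = 83.33 %

83.33 %


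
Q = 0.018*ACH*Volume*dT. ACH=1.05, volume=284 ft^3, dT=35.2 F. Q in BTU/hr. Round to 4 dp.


Q = 0.018 * 1.05 * 284 * 35.2 = 188.9395 BTU/hr

188.9395 BTU/hr


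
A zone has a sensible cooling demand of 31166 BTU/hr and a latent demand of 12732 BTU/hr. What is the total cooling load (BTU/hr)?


Qt = 31166 + 12732 = 43898 BTU/hr

43898 BTU/hr


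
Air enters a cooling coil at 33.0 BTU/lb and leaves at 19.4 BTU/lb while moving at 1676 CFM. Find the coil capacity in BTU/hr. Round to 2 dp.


Q = 4.5 * 1676 * (33.0 - 19.4) = 102571.20 BTU/hr

102571.20 BTU/hr


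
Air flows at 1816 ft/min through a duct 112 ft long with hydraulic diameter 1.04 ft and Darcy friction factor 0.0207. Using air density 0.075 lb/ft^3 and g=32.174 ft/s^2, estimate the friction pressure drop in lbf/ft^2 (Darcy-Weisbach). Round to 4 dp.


v_fps = 1816/60 = 30.2667 ft/s
dp = 0.0207*(112/1.04)*0.075*30.2667^2/(2*32.174) = 2.3802 lbf/ft^2

2.3802 lbf/ft^2


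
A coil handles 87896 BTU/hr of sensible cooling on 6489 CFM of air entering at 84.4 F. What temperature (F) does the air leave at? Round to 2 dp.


dT = 87896/(1.08*6489) = 12.5420
T_leave = 84.4 - 12.5420 = 71.86 F

71.86 F


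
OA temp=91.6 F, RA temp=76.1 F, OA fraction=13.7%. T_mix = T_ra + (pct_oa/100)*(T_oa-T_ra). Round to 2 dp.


T_mix = 76.1 + (13.7/100)*(91.6-76.1) = 78.22 F

78.22 F


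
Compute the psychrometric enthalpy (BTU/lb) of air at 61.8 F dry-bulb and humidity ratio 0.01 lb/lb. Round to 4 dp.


h = 0.24*61.8 + 0.01*(1061+0.444*61.8) = 25.7164 BTU/lb

25.7164 BTU/lb


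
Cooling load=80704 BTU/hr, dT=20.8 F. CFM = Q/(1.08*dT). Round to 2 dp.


CFM = 80704 / (1.08 * 20.8) = 3592.59

3592.59 CFM


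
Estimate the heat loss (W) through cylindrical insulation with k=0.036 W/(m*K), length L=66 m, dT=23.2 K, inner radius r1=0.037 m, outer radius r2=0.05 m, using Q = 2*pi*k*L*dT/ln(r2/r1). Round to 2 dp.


Q = 2*pi*0.036*66*23.2/ln(0.05/0.037) = 1150.26 W

1150.26 W


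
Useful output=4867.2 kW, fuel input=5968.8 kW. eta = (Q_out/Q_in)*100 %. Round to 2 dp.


eta = (4867.2/5968.8)*100 = 81.54 %

81.54 %


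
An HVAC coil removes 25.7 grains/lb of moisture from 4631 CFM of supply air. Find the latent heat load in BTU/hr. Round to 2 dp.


Q = 0.68 * 4631 * 25.7 = 80931.36 BTU/hr

80931.36 BTU/hr


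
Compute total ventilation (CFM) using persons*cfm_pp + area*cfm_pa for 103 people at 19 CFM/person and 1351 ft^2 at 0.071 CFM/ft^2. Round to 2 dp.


Total = 103*19 + 1351*0.071 = 2052.92 CFM

2052.92 CFM


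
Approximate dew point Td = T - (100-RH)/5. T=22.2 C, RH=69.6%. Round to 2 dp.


Td = 22.2 - (100-69.6)/5 = 16.12 C

16.12 C


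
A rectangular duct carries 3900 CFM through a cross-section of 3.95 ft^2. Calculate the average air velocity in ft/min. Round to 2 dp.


V = 3900 / 3.95 = 987.34 ft/min

987.34 ft/min


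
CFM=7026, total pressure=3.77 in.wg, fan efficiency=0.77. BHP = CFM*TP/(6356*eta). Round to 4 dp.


BHP = 7026 * 3.77 / (6356 * 0.77) = 5.4122 hp

5.4122 hp


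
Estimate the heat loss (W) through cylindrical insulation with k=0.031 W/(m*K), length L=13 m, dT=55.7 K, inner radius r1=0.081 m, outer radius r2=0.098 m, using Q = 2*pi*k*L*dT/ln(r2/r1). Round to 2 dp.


Q = 2*pi*0.031*13*55.7/ln(0.098/0.081) = 740.29 W

740.29 W


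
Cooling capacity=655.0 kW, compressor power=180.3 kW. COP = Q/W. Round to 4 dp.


COP = 655.0 / 180.3 = 3.6328

3.6328


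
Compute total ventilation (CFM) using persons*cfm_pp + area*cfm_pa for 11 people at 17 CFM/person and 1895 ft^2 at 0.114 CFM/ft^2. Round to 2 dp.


Total = 11*17 + 1895*0.114 = 403.03 CFM

403.03 CFM


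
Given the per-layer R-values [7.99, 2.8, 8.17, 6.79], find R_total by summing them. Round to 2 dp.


R_total = 7.99 + 2.8 + 8.17 + 6.79 = 25.75

25.75


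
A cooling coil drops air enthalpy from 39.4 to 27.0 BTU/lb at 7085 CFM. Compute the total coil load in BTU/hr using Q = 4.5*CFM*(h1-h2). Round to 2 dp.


Q = 4.5 * 7085 * (39.4 - 27.0) = 395343.00 BTU/hr

395343.00 BTU/hr


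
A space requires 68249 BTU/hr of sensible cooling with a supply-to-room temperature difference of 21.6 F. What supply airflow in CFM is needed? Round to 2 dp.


CFM = 68249 / (1.08 * 21.6) = 2925.63

2925.63 CFM


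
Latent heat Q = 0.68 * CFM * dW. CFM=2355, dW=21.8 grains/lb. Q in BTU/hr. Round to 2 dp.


Q = 0.68 * 2355 * 21.8 = 34910.52 BTU/hr

34910.52 BTU/hr


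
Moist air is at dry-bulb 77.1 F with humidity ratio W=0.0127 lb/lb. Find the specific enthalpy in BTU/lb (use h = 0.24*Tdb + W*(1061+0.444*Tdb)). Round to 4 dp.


h = 0.24*77.1 + 0.0127*(1061+0.444*77.1) = 32.4135 BTU/lb

32.4135 BTU/lb


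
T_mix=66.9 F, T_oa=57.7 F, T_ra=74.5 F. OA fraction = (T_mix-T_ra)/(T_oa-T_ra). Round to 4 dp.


frac = (66.9 - 74.5) / (57.7 - 74.5) = 0.4524

0.4524


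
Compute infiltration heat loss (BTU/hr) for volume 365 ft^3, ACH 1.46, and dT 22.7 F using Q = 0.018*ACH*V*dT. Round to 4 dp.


Q = 0.018 * 1.46 * 365 * 22.7 = 217.7429 BTU/hr

217.7429 BTU/hr


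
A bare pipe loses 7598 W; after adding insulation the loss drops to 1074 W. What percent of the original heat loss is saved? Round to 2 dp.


Savings = ((7598-1074)/7598)*100 = 85.86 %

85.86 %


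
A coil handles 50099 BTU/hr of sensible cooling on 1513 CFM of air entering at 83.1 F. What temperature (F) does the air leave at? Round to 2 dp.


dT = 50099/(1.08*1513) = 30.6596
T_leave = 83.1 - 30.6596 = 52.44 F

52.44 F


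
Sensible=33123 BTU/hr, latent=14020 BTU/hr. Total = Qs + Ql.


Qt = 33123 + 14020 = 47143 BTU/hr

47143 BTU/hr


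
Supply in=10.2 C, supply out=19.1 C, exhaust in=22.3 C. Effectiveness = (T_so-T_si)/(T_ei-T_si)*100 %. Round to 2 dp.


eff = (19.1-10.2)/(22.3-10.2)*100 = 73.55 %

73.55 %


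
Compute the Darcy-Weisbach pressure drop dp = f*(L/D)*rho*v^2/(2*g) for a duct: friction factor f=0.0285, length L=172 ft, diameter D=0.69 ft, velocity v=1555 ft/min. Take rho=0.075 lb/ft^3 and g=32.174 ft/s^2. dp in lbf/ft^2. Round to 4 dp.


v_fps = 1555/60 = 25.9167 ft/s
dp = 0.0285*(172/0.69)*0.075*25.9167^2/(2*32.174) = 5.5617 lbf/ft^2

5.5617 lbf/ft^2


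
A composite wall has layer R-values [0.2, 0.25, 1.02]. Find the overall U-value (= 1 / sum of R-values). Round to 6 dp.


R_total = 0.2 + 0.25 + 1.02 = 1.47
U = 1/1.47 = 0.680272

0.680272


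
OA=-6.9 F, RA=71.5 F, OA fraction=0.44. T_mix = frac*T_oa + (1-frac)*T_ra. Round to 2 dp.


T_mix = 0.44*(-6.9) + 0.56*71.5 = 37.00 F

37.00 F


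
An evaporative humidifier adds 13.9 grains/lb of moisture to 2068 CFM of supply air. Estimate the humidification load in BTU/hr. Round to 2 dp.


Q = 0.68 * 2068 * 13.9 = 19546.74 BTU/hr

19546.74 BTU/hr


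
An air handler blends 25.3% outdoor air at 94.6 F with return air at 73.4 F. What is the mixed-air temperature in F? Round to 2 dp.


T_mix = 73.4 + (25.3/100)*(94.6-73.4) = 78.76 F

78.76 F


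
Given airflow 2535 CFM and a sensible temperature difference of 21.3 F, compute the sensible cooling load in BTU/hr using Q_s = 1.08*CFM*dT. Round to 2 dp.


Q = 1.08 * 2535 * 21.3 = 58315.14 BTU/hr

58315.14 BTU/hr


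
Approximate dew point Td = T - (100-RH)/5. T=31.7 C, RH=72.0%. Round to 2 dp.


Td = 31.7 - (100-72.0)/5 = 26.10 C

26.10 C


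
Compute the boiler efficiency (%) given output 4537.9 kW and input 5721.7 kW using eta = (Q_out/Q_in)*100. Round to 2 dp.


eta = (4537.9/5721.7)*100 = 79.31 %

79.31 %


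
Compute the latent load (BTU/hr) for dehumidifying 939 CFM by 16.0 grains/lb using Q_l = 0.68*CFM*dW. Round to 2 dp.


Q = 0.68 * 939 * 16.0 = 10216.32 BTU/hr

10216.32 BTU/hr


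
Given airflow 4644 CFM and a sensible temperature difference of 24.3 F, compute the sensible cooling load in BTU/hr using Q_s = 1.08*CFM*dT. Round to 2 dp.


Q = 1.08 * 4644 * 24.3 = 121877.14 BTU/hr

121877.14 BTU/hr


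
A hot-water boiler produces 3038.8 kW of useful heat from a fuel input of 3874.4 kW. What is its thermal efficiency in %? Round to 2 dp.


eta = (3038.8/3874.4)*100 = 78.43 %

78.43 %


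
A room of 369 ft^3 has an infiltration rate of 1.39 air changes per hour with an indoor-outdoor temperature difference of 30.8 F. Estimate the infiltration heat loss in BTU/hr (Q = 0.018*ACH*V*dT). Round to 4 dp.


Q = 0.018 * 1.39 * 369 * 30.8 = 284.3573 BTU/hr

284.3573 BTU/hr


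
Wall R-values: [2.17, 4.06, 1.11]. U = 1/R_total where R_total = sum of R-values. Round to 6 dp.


R_total = 2.17 + 4.06 + 1.11 = 7.34
U = 1/7.34 = 0.136240

0.136240


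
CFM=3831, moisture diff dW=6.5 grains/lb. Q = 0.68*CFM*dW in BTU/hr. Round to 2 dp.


Q = 0.68 * 3831 * 6.5 = 16933.02 BTU/hr

16933.02 BTU/hr


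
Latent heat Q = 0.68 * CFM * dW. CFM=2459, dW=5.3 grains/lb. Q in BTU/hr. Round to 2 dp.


Q = 0.68 * 2459 * 5.3 = 8862.24 BTU/hr

8862.24 BTU/hr


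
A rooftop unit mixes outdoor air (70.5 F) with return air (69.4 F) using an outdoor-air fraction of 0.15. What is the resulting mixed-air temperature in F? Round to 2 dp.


T_mix = 0.15*70.5 + 0.85*69.4 = 69.57 F

69.57 F


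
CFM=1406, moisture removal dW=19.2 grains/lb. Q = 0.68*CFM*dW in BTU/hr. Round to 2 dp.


Q = 0.68 * 1406 * 19.2 = 18356.74 BTU/hr

18356.74 BTU/hr


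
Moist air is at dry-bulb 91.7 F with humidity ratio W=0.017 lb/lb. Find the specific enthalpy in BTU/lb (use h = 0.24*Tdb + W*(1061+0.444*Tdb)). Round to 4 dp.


h = 0.24*91.7 + 0.017*(1061+0.444*91.7) = 40.7372 BTU/lb

40.7372 BTU/lb


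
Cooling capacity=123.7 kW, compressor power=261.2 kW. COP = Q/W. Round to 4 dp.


COP = 123.7 / 261.2 = 0.4736

0.4736


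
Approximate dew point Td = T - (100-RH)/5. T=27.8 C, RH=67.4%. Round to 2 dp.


Td = 27.8 - (100-67.4)/5 = 21.28 C

21.28 C


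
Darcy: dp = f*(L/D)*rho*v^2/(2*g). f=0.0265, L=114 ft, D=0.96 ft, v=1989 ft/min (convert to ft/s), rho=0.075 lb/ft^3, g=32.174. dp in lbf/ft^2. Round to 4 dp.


v_fps = 1989/60 = 33.15 ft/s
dp = 0.0265*(114/0.96)*0.075*33.15^2/(2*32.174) = 4.0306 lbf/ft^2

4.0306 lbf/ft^2


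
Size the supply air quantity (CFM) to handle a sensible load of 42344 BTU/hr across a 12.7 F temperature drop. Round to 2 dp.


CFM = 42344 / (1.08 * 12.7) = 3087.20

3087.20 CFM


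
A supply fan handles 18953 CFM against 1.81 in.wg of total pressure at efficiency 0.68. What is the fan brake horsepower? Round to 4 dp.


BHP = 18953 * 1.81 / (6356 * 0.68) = 7.9371 hp

7.9371 hp


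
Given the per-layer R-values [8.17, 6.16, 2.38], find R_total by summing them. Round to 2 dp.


R_total = 8.17 + 6.16 + 2.38 = 16.71

16.71


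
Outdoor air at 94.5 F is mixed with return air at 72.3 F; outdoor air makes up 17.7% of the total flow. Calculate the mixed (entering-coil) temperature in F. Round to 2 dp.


T_mix = 72.3 + (17.7/100)*(94.5-72.3) = 76.23 F

76.23 F


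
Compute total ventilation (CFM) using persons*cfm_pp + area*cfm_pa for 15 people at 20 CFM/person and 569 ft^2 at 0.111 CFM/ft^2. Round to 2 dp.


Total = 15*20 + 569*0.111 = 363.16 CFM

363.16 CFM


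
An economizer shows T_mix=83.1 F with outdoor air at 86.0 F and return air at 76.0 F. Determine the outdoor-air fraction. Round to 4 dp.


frac = (83.1 - 76.0) / (86.0 - 76.0) = 0.7100

0.7100


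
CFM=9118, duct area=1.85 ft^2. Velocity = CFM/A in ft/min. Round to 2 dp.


V = 9118 / 1.85 = 4928.65 ft/min

4928.65 ft/min


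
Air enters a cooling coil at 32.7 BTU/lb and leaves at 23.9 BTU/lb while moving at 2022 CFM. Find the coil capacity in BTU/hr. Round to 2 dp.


Q = 4.5 * 2022 * (32.7 - 23.9) = 80071.20 BTU/hr

80071.20 BTU/hr


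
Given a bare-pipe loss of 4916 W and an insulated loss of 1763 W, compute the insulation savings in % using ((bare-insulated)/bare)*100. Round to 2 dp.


Savings = ((4916-1763)/4916)*100 = 64.14 %

64.14 %


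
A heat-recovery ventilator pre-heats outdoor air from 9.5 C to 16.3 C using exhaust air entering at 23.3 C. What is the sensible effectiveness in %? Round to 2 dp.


eff = (16.3-9.5)/(23.3-9.5)*100 = 49.28 %

49.28 %


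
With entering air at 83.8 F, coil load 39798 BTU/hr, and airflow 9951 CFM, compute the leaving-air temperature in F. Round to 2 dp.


dT = 39798/(1.08*9951) = 3.7031
T_leave = 83.8 - 3.7031 = 80.10 F

80.10 F


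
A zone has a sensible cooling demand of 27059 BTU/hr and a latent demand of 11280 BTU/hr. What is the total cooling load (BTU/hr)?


Qt = 27059 + 11280 = 38339 BTU/hr

38339 BTU/hr


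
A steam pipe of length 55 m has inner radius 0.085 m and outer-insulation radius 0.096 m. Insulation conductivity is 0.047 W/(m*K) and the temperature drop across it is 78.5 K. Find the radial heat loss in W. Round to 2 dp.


Q = 2*pi*0.047*55*78.5/ln(0.096/0.085) = 10476.84 W

10476.84 W


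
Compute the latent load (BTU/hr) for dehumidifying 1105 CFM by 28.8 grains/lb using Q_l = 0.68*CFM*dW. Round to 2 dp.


Q = 0.68 * 1105 * 28.8 = 21640.32 BTU/hr

21640.32 BTU/hr


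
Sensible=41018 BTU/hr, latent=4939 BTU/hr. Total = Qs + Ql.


Qt = 41018 + 4939 = 45957 BTU/hr

45957 BTU/hr


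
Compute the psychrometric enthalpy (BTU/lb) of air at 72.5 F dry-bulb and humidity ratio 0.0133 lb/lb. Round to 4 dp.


h = 0.24*72.5 + 0.0133*(1061+0.444*72.5) = 31.9394 BTU/lb

31.9394 BTU/lb


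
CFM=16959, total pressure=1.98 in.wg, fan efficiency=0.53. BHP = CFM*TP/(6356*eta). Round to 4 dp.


BHP = 16959 * 1.98 / (6356 * 0.53) = 9.9679 hp

9.9679 hp


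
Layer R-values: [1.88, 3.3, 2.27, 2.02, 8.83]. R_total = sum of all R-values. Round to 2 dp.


R_total = 1.88 + 3.3 + 2.27 + 2.02 + 8.83 = 18.30

18.30


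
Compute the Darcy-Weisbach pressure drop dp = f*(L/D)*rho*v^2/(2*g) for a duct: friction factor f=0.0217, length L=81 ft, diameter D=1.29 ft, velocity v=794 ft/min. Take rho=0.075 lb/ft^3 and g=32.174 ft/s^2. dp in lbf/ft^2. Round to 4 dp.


v_fps = 794/60 = 13.2333 ft/s
dp = 0.0217*(81/1.29)*0.075*13.2333^2/(2*32.174) = 0.2781 lbf/ft^2

0.2781 lbf/ft^2


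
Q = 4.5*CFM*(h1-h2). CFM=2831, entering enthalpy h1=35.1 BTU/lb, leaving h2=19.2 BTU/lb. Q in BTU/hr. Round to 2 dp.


Q = 4.5 * 2831 * (35.1 - 19.2) = 202558.05 BTU/hr

202558.05 BTU/hr


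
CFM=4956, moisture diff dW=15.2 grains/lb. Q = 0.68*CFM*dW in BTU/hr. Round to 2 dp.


Q = 0.68 * 4956 * 15.2 = 51225.22 BTU/hr

51225.22 BTU/hr


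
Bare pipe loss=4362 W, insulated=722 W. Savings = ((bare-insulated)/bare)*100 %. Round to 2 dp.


Savings = ((4362-722)/4362)*100 = 83.45 %

83.45 %


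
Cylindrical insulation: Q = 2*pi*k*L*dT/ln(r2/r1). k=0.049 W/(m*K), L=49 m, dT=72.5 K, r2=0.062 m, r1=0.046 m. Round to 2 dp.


Q = 2*pi*0.049*49*72.5/ln(0.062/0.046) = 3664.17 W

3664.17 W


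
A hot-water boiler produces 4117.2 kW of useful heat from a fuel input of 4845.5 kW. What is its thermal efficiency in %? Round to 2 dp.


eta = (4117.2/4845.5)*100 = 84.97 %

84.97 %


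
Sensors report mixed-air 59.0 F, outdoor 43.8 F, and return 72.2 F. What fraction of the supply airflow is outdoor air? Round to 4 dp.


frac = (59.0 - 72.2) / (43.8 - 72.2) = 0.4648

0.4648


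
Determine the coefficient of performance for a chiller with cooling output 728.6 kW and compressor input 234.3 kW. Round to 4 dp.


COP = 728.6 / 234.3 = 3.1097

3.1097


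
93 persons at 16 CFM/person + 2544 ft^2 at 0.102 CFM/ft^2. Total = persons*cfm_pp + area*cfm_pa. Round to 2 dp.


Total = 93*16 + 2544*0.102 = 1747.49 CFM

1747.49 CFM


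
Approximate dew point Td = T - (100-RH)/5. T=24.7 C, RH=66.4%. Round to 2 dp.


Td = 24.7 - (100-66.4)/5 = 17.98 C

17.98 C


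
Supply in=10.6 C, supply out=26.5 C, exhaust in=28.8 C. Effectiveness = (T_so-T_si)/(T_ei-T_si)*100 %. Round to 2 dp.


eff = (26.5-10.6)/(28.8-10.6)*100 = 87.36 %

87.36 %


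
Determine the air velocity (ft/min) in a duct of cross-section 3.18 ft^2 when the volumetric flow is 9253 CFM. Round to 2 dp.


V = 9253 / 3.18 = 2909.75 ft/min

2909.75 ft/min


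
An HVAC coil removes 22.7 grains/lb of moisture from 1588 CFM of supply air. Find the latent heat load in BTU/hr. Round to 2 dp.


Q = 0.68 * 1588 * 22.7 = 24512.37 BTU/hr

24512.37 BTU/hr


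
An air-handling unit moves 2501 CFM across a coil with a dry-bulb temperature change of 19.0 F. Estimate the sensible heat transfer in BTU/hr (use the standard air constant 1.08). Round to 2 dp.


Q = 1.08 * 2501 * 19.0 = 51320.52 BTU/hr

51320.52 BTU/hr


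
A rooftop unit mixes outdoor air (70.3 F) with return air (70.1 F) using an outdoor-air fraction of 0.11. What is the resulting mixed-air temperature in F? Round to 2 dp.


T_mix = 0.11*70.3 + 0.89*70.1 = 70.12 F

70.12 F


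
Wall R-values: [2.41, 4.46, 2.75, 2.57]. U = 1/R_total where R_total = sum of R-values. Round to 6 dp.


R_total = 2.41 + 4.46 + 2.75 + 2.57 = 12.19
U = 1/12.19 = 0.082034

0.082034


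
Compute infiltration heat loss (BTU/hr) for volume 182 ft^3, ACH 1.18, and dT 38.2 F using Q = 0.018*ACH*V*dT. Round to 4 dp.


Q = 0.018 * 1.18 * 182 * 38.2 = 147.6690 BTU/hr

147.6690 BTU/hr


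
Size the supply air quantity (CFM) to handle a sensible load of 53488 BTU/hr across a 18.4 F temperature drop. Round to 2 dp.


CFM = 53488 / (1.08 * 18.4) = 2691.63

2691.63 CFM


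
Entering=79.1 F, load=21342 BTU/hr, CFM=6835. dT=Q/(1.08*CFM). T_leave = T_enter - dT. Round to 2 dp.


dT = 21342/(1.08*6835) = 2.8912
T_leave = 79.1 - 2.8912 = 76.21 F

76.21 F


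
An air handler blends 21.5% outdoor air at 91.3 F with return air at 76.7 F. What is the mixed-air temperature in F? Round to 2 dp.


T_mix = 76.7 + (21.5/100)*(91.3-76.7) = 79.84 F

79.84 F


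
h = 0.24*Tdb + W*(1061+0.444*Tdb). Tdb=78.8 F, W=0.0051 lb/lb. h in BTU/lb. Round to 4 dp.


h = 0.24*78.8 + 0.0051*(1061+0.444*78.8) = 24.5015 BTU/lb

24.5015 BTU/lb


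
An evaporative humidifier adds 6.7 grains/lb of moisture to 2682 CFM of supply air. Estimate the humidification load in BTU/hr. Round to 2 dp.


Q = 0.68 * 2682 * 6.7 = 12219.19 BTU/hr

12219.19 BTU/hr


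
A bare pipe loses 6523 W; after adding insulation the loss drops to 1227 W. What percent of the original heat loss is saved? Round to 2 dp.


Savings = ((6523-1227)/6523)*100 = 81.19 %

81.19 %


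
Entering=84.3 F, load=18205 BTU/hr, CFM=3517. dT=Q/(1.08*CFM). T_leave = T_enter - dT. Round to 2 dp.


dT = 18205/(1.08*3517) = 4.7929
T_leave = 84.3 - 4.7929 = 79.51 F

79.51 F


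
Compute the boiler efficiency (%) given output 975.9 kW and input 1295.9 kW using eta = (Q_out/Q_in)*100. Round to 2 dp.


eta = (975.9/1295.9)*100 = 75.31 %

75.31 %


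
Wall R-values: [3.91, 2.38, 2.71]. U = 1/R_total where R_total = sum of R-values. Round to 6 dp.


R_total = 3.91 + 2.38 + 2.71 = 9.00
U = 1/9.00 = 0.111111

0.111111


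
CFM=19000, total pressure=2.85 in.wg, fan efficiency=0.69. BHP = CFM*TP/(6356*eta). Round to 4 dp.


BHP = 19000 * 2.85 / (6356 * 0.69) = 12.3471 hp

12.3471 hp


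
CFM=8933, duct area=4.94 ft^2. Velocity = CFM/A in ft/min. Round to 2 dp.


V = 8933 / 4.94 = 1808.30 ft/min

1808.30 ft/min


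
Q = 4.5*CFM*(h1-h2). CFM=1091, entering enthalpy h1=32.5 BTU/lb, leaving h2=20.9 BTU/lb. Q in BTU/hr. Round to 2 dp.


Q = 4.5 * 1091 * (32.5 - 20.9) = 56950.20 BTU/hr

56950.20 BTU/hr


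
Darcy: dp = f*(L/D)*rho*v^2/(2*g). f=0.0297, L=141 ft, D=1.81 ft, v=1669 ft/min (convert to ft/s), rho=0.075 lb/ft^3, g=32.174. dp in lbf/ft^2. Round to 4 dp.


v_fps = 1669/60 = 27.8167 ft/s
dp = 0.0297*(141/1.81)*0.075*27.8167^2/(2*32.174) = 2.0866 lbf/ft^2

2.0866 lbf/ft^2


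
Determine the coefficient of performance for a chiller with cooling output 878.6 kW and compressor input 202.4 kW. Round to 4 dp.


COP = 878.6 / 202.4 = 4.3409

4.3409


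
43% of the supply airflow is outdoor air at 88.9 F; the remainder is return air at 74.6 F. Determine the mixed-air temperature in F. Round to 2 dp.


T_mix = 0.43*88.9 + 0.57*74.6 = 80.75 F

80.75 F


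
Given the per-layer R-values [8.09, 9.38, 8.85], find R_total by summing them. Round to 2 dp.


R_total = 8.09 + 9.38 + 8.85 = 26.32

26.32


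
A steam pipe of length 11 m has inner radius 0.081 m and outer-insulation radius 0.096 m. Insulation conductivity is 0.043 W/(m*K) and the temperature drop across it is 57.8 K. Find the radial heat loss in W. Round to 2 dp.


Q = 2*pi*0.043*11*57.8/ln(0.096/0.081) = 1011.06 W

1011.06 W


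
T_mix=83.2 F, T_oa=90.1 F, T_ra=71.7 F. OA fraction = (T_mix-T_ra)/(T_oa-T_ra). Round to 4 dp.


frac = (83.2 - 71.7) / (90.1 - 71.7) = 0.6250

0.6250


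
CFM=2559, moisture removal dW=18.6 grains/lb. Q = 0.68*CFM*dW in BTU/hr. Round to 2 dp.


Q = 0.68 * 2559 * 18.6 = 32366.23 BTU/hr

32366.23 BTU/hr


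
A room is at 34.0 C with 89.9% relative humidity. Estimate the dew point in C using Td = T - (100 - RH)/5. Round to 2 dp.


Td = 34.0 - (100-89.9)/5 = 31.98 C

31.98 C


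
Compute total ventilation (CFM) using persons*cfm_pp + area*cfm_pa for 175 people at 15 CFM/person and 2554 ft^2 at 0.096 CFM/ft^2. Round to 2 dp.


Total = 175*15 + 2554*0.096 = 2870.18 CFM

2870.18 CFM


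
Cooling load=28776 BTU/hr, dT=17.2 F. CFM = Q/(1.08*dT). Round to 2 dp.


CFM = 28776 / (1.08 * 17.2) = 1549.10

1549.10 CFM


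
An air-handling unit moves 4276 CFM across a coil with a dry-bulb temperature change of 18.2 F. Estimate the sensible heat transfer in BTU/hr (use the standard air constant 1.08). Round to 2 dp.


Q = 1.08 * 4276 * 18.2 = 84049.06 BTU/hr

84049.06 BTU/hr


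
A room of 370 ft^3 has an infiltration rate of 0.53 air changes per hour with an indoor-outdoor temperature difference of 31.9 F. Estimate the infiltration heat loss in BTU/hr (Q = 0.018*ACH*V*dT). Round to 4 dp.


Q = 0.018 * 0.53 * 370 * 31.9 = 112.6006 BTU/hr

112.6006 BTU/hr


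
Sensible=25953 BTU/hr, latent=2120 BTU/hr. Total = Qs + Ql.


Qt = 25953 + 2120 = 28073 BTU/hr

28073 BTU/hr


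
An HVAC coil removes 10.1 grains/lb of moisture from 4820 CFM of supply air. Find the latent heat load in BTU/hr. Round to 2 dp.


Q = 0.68 * 4820 * 10.1 = 33103.76 BTU/hr

33103.76 BTU/hr


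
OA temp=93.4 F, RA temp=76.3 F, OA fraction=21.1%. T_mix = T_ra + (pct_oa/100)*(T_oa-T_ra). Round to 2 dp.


T_mix = 76.3 + (21.1/100)*(93.4-76.3) = 79.91 F

79.91 F


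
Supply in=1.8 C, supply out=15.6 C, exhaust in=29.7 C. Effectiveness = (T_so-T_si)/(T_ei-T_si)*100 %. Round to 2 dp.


eff = (15.6-1.8)/(29.7-1.8)*100 = 49.46 %

49.46 %


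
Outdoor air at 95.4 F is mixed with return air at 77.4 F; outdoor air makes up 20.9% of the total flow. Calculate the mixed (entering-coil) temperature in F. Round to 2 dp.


T_mix = 77.4 + (20.9/100)*(95.4-77.4) = 81.16 F

81.16 F


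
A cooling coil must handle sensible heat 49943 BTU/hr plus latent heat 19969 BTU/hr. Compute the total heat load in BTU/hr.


Qt = 49943 + 19969 = 69912 BTU/hr

69912 BTU/hr


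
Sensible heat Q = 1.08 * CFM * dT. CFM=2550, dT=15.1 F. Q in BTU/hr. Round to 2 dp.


Q = 1.08 * 2550 * 15.1 = 41585.40 BTU/hr

41585.40 BTU/hr


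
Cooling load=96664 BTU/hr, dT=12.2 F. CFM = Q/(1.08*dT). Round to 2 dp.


CFM = 96664 / (1.08 * 12.2) = 7336.37

7336.37 CFM


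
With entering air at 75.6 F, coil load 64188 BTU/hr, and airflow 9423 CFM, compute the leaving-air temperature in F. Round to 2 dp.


dT = 64188/(1.08*9423) = 6.3073
T_leave = 75.6 - 6.3073 = 69.29 F

69.29 F


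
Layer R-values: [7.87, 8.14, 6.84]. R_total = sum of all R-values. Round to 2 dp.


R_total = 7.87 + 8.14 + 6.84 = 22.85

22.85


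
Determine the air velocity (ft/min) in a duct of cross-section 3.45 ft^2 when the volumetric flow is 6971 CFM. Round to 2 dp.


V = 6971 / 3.45 = 2020.58 ft/min

2020.58 ft/min


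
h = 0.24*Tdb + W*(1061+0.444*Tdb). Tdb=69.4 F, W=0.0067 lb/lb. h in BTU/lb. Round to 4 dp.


h = 0.24*69.4 + 0.0067*(1061+0.444*69.4) = 23.9712 BTU/lb

23.9712 BTU/lb


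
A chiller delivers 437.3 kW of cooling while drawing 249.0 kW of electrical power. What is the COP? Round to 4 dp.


COP = 437.3 / 249.0 = 1.7562

1.7562


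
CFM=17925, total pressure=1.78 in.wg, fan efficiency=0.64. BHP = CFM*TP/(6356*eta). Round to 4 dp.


BHP = 17925 * 1.78 / (6356 * 0.64) = 7.8436 hp

7.8436 hp


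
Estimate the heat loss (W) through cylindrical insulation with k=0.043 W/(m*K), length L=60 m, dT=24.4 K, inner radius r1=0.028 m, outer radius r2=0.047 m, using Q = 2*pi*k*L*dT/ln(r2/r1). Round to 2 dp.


Q = 2*pi*0.043*60*24.4/ln(0.047/0.028) = 763.67 W

763.67 W


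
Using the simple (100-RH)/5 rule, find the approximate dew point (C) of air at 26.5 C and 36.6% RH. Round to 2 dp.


Td = 26.5 - (100-36.6)/5 = 13.82 C

13.82 C


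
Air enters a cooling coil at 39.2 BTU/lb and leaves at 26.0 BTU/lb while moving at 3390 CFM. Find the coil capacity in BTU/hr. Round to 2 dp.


Q = 4.5 * 3390 * (39.2 - 26.0) = 201366.00 BTU/hr

201366.00 BTU/hr


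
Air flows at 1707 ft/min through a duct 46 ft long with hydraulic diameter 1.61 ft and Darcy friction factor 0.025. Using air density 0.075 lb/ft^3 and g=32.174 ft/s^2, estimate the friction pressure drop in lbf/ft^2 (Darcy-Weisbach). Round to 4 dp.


v_fps = 1707/60 = 28.45 ft/s
dp = 0.025*(46/1.61)*0.075*28.45^2/(2*32.174) = 0.6738 lbf/ft^2

0.6738 lbf/ft^2


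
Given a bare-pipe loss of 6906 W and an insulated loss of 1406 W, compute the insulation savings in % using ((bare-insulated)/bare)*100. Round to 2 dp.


Savings = ((6906-1406)/6906)*100 = 79.64 %

79.64 %


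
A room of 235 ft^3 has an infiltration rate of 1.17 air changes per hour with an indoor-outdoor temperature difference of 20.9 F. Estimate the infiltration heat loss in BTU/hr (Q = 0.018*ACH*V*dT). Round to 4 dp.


Q = 0.018 * 1.17 * 235 * 20.9 = 103.4362 BTU/hr

103.4362 BTU/hr


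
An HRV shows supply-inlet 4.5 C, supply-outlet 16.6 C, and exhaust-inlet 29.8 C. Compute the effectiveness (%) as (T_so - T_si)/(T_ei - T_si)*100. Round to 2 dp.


eff = (16.6-4.5)/(29.8-4.5)*100 = 47.83 %

47.83 %


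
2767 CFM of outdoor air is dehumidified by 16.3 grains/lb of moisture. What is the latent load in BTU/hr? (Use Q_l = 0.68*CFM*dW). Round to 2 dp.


Q = 0.68 * 2767 * 16.3 = 30669.43 BTU/hr

30669.43 BTU/hr


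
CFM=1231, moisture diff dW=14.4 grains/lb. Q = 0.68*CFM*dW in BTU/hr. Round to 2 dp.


Q = 0.68 * 1231 * 14.4 = 12053.95 BTU/hr

12053.95 BTU/hr


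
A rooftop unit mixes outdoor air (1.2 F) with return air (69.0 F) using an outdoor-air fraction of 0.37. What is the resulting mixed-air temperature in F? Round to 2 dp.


T_mix = 0.37*1.2 + 0.63*69.0 = 43.91 F

43.91 F


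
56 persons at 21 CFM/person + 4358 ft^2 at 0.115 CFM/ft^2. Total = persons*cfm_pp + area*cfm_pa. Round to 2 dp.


Total = 56*21 + 4358*0.115 = 1677.17 CFM

1677.17 CFM


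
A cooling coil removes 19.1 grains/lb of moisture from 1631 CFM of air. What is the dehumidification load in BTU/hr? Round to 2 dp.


Q = 0.68 * 1631 * 19.1 = 21183.43 BTU/hr

21183.43 BTU/hr


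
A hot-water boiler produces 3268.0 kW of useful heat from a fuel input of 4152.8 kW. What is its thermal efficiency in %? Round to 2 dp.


eta = (3268.0/4152.8)*100 = 78.69 %

78.69 %


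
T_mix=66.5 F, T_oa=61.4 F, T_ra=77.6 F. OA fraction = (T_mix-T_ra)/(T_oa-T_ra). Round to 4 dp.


frac = (66.5 - 77.6) / (61.4 - 77.6) = 0.6852

0.6852


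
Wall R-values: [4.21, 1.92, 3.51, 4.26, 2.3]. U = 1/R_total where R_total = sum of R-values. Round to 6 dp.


R_total = 4.21 + 1.92 + 3.51 + 4.26 + 2.3 = 16.20
U = 1/16.20 = 0.061728

0.061728


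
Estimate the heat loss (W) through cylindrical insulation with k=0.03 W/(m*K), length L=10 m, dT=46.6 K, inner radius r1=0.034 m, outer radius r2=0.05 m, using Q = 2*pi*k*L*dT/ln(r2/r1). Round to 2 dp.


Q = 2*pi*0.03*10*46.6/ln(0.05/0.034) = 227.76 W

227.76 W


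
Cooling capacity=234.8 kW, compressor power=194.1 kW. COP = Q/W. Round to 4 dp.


COP = 234.8 / 194.1 = 1.2097

1.2097


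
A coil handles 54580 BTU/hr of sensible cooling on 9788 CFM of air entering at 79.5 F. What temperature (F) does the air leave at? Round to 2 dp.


dT = 54580/(1.08*9788) = 5.1632
T_leave = 79.5 - 5.1632 = 74.34 F

74.34 F


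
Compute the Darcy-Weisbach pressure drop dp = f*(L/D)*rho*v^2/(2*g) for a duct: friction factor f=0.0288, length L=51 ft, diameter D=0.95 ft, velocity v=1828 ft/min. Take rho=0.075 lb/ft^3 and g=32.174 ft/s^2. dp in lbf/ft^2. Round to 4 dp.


v_fps = 1828/60 = 30.4667 ft/s
dp = 0.0288*(51/0.95)*0.075*30.4667^2/(2*32.174) = 1.6727 lbf/ft^2

1.6727 lbf/ft^2


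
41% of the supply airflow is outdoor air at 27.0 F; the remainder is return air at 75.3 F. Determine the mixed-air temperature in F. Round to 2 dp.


T_mix = 0.41*27.0 + 0.59*75.3 = 55.50 F

55.50 F


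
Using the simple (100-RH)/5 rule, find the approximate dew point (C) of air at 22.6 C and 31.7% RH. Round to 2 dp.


Td = 22.6 - (100-31.7)/5 = 8.94 C

8.94 C


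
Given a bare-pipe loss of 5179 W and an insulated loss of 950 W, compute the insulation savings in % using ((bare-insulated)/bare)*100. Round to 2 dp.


Savings = ((5179-950)/5179)*100 = 81.66 %

81.66 %


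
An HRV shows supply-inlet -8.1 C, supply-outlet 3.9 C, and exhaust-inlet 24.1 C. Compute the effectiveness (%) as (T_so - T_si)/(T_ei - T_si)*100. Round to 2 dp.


eff = (3.9-(-8.1))/(24.1-(-8.1))*100 = 37.27 %

37.27 %


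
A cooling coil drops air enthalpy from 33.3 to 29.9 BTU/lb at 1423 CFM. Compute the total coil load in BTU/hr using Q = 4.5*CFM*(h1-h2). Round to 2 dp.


Q = 4.5 * 1423 * (33.3 - 29.9) = 21771.90 BTU/hr

21771.90 BTU/hr


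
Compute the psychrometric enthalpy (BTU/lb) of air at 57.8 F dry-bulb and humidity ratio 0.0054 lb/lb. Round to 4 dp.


h = 0.24*57.8 + 0.0054*(1061+0.444*57.8) = 19.7400 BTU/lb

19.7400 BTU/lb


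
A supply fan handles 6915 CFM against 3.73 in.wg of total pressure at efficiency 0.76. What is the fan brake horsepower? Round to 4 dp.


BHP = 6915 * 3.73 / (6356 * 0.76) = 5.3395 hp

5.3395 hp


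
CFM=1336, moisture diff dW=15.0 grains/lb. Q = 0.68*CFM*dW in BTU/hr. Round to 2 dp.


Q = 0.68 * 1336 * 15.0 = 13627.20 BTU/hr

13627.20 BTU/hr


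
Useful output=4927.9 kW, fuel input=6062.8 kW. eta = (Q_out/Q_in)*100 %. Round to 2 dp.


eta = (4927.9/6062.8)*100 = 81.28 %

81.28 %


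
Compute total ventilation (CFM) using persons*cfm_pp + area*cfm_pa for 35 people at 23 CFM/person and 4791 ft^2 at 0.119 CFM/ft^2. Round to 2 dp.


Total = 35*23 + 4791*0.119 = 1375.13 CFM

1375.13 CFM


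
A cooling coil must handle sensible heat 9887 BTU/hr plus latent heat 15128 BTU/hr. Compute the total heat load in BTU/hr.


Qt = 9887 + 15128 = 25015 BTU/hr

25015 BTU/hr


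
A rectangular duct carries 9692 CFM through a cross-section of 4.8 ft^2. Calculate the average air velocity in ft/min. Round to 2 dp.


V = 9692 / 4.8 = 2019.17 ft/min

2019.17 ft/min


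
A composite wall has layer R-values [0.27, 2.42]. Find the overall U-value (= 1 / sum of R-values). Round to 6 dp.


R_total = 0.27 + 2.42 = 2.69
U = 1/2.69 = 0.371747

0.371747


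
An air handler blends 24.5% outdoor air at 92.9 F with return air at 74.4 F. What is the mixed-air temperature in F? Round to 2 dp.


T_mix = 74.4 + (24.5/100)*(92.9-74.4) = 78.93 F

78.93 F


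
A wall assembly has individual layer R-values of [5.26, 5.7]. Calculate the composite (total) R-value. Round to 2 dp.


R_total = 5.26 + 5.7 = 10.96

10.96


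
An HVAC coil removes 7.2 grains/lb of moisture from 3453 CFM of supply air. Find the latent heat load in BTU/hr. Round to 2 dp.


Q = 0.68 * 3453 * 7.2 = 16905.89 BTU/hr

16905.89 BTU/hr


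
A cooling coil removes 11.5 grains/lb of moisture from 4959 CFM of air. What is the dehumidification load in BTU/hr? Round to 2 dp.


Q = 0.68 * 4959 * 11.5 = 38779.38 BTU/hr

38779.38 BTU/hr


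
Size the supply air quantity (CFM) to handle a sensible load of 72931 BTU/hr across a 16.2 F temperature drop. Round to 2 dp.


CFM = 72931 / (1.08 * 16.2) = 4168.44

4168.44 CFM


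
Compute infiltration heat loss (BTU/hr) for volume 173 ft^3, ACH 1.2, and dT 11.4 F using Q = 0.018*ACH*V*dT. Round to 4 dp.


Q = 0.018 * 1.2 * 173 * 11.4 = 42.5995 BTU/hr

42.5995 BTU/hr


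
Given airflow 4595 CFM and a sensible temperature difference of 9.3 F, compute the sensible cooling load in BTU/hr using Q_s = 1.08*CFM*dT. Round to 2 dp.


Q = 1.08 * 4595 * 9.3 = 46152.18 BTU/hr

46152.18 BTU/hr


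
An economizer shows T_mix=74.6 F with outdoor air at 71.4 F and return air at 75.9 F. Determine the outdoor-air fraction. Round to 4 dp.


frac = (74.6 - 75.9) / (71.4 - 75.9) = 0.2889

0.2889
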